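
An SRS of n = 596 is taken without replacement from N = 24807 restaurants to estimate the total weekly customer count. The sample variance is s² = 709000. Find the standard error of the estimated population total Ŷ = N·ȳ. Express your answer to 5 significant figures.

Var(Ŷ) = N²·Var(ȳ) = N²·(1 − n/N)·s²/n.
f = 596/24807 = 0.02402548; Var(ȳ) = 0.97597452·709000/596 = 1161.0167.
Var(Ŷ) = 24807² · 1161.0167 = 7.1447487 × 10^11.
SE(Ŷ) = √(7.1447487 × 10^11) = 845270.

845270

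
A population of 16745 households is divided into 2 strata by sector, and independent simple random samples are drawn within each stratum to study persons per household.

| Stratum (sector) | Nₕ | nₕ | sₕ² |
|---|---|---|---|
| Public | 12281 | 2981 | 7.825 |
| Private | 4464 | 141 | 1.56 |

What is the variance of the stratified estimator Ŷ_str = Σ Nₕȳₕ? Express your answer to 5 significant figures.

Var(Ŷ_str) = Σₕ Nₕ²(1 − fₕ)sₕ²/nₕ.
Public: 12281²·(1 − 2981/12281)·7.825/2981 = 299805.12.
Private: 4464²·(1 − 141/4464)·1.56/141 = 213508.37.
Sum = 513313.49.

513310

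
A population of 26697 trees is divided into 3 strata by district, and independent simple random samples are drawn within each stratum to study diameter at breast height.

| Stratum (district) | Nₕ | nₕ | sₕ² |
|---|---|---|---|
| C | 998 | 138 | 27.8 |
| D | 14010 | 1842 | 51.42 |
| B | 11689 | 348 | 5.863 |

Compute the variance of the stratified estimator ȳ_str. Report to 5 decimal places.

Var(ȳ_str) = Σₕ Wₕ²(1 − fₕ)sₕ²/nₕ with Wₕ = Nₕ/N, N = 26697.
C: Wₕ = 0.03738248; term = 0.03738248²·(1 − 0.13827655)·27.8/138 = 2.4258826 × 10^-4.
D: Wₕ = 0.52477806; term = 0.52477806²·(1 − 0.13147752)·51.42/1842 = 0.0066768998.
B: Wₕ = 0.43783946; term = 0.43783946²·(1 − 0.02977158)·5.863/348 = 0.0031336063.
Sum = 0.010053094.

0.01005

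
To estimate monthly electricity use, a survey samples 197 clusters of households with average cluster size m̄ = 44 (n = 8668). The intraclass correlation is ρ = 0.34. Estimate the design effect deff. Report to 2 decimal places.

15.62

deff = 1 + (44 − 1)·0.34 = 1 + 14.62 = 15.62.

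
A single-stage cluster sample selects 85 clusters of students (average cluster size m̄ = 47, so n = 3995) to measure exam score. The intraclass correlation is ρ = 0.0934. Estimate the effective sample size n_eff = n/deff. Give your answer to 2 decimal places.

754.29

deff = 1 + (47 − 1)·0.0934 = 1 + 4.2964 = 5.2964.
n_eff = 3995 / 5.2964 = 754.29.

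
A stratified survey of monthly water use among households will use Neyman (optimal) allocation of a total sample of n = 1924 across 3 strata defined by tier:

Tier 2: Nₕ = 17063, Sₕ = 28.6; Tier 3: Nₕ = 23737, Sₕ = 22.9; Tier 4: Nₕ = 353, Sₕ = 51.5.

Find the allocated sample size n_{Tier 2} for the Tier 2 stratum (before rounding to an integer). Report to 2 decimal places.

Neyman allocation: nₕ = n·NₕSₕ / Σⱼ NⱼSⱼ.
Σ NⱼSⱼ = 17063·28.6 + 23737·22.9 + 353·51.5 = 1.0497586 × 10^6.
n_{Tier 2} = 1924·17063·28.6 / (1.0497586 × 10^6) = 894.41.

894.41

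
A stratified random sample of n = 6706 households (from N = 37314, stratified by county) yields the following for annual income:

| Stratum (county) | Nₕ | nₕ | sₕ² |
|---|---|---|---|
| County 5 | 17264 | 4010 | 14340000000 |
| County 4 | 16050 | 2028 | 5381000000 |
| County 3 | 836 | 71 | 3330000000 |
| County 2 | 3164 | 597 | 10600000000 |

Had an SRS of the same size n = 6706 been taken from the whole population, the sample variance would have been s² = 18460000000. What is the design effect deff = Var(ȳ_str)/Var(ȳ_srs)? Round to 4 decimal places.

Var(ȳ_str) = Σ Wₕ²(1−fₕ)sₕ²/nₕ with Wₕ = Nₕ/37314:
  County 5: (17264/37314)²·(1−4010/17264)·14340000000/4010 = 587691.7
  County 4: (16050/37314)²·(1−2028/16050)·5381000000/2028 = 428880.62
  County 3: (836/37314)²·(1−71/836)·3330000000/71 = 21543.189
  County 2: (3164/37314)²·(1−597/3164)·10600000000/597 = 103573.88
  → Var(ȳ_str) = 1.1416894 × 10^6.
Var(ȳ_srs) = (1 − 6706/37314)·18460000000/6706 = 2.2580382 × 10^6.
deff = (1.1416894 × 10^6) / (2.2580382 × 10^6) = 0.5056.

0.5056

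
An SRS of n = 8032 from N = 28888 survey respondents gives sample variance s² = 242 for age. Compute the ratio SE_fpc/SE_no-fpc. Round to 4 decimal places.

0.8497

f = n/N = 8032/28888 = 0.27803932.
SE_no-fpc = √(s²/n) = 0.17357846; SE_fpc = √((1−f)s²/n) = 0.14748661.
Ratio = √(1−f) = 0.84968269.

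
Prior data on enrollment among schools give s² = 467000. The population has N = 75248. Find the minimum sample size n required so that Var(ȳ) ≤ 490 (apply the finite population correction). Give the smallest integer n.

Without fpc, n₀ = s²/D = 467000/490 = 953.0612.
With fpc, (1 − n/N)·s²/n ≤ D requires n ≥ n₀/(1 + n₀/N) = 953.0612/(1 + 953.0612/75248) = 941.1411.
Rounding up, n = 942.

942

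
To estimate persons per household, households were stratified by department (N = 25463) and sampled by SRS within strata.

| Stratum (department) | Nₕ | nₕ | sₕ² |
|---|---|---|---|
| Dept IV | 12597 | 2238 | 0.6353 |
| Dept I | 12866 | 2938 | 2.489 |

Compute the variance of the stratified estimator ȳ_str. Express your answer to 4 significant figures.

2.240 × 10^-4

Var(ȳ_str) = Σₕ Wₕ²(1 − fₕ)sₕ²/nₕ with Wₕ = Nₕ/N, N = 25463.
Dept IV: Wₕ = 0.49471783; term = 0.49471783²·(1 − 0.17766135)·0.6353/2238 = 5.713268 × 10^-5.
Dept I: Wₕ = 0.50528217; term = 0.50528217²·(1 − 0.22835380)·2.489/2938 = 1.6690113 × 10^-4.
Sum = 2.2403381 × 10^-4.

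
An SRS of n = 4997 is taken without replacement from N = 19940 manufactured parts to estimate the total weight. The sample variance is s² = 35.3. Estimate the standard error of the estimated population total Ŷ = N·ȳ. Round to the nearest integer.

1451

Var(Ŷ) = N²·Var(ȳ) = N²·(1 − n/N)·s²/n.
f = 4997/19940 = 0.25060181; Var(ȳ) = 0.74939819·35.3/4997 = 0.0052939276.
Var(Ŷ) = 19940² · 0.0052939276 = 2.1048847 × 10^6.
SE(Ŷ) = √(2.1048847 × 10^6) = 1451.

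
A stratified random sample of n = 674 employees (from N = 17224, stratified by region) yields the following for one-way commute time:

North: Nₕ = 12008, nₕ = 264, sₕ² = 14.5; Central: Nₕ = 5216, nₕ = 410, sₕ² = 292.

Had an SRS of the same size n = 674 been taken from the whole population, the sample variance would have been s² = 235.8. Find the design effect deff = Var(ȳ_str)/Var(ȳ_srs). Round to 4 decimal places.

Var(ȳ_str) = Σ Wₕ²(1−fₕ)sₕ²/nₕ with Wₕ = Nₕ/17224:
  North: (12008/17224)²·(1−264/12008)·14.5/264 = 0.026108551
  Central: (5216/17224)²·(1−410/5216)·292/410 = 0.060180018
  → Var(ȳ_str) = 0.086288569.
Var(ȳ_srs) = (1 − 674/17224)·235.8/674 = 0.33616143.
deff = 0.086288569 / 0.33616143 = 0.2567.

0.2567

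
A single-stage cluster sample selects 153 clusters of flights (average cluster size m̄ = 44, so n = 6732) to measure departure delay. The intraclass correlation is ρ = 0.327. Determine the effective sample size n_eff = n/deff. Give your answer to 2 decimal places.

deff = 1 + (44 − 1)·0.327 = 1 + 14.061 = 15.061.
n_eff = 6732 / 15.061 = 446.98.

446.98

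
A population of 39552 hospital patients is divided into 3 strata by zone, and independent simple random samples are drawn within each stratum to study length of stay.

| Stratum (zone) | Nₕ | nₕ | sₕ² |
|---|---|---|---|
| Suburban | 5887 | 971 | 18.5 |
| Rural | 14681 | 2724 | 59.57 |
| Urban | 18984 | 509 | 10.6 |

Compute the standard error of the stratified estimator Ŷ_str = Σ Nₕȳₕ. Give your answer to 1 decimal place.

3419.7

Var(Ŷ_str) = Σₕ Nₕ²(1 − fₕ)sₕ²/nₕ.
Suburban: 5887²·(1 − 971/5887)·18.5/971 = 551389.39.
Rural: 14681²·(1 − 2724/14681)·59.57/2724 = 3.8388254 × 10^6.
Urban: 18984²·(1 − 509/18984)·10.6/509 = 7.3039914 × 10^6.
Sum = 1.1694206 × 10^7.
SE = √(1.1694206 × 10^7) = 3419.7.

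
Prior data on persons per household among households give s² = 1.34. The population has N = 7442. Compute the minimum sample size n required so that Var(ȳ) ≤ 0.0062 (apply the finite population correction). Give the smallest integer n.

211

Without fpc, n₀ = s²/D = 1.34/0.0062 = 216.1290.
With fpc, (1 − n/N)·s²/n ≤ D requires n ≥ n₀/(1 + n₀/N) = 216.1290/(1 + 216.1290/7442) = 210.0294.
Rounding up, n = 211.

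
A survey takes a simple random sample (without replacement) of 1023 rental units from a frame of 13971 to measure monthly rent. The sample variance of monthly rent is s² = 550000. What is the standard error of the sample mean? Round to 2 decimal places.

22.32

Under SRS without replacement, Var(ȳ) = (1 − f)·s²/n with f = n/N = 1023/13971 = 0.07322311.
Var(ȳ) = (1 − 0.07322311)·550000/1023 = 0.92677689·537.63441 = 498.26715.
SE(ȳ) = √(498.26715) = 22.32.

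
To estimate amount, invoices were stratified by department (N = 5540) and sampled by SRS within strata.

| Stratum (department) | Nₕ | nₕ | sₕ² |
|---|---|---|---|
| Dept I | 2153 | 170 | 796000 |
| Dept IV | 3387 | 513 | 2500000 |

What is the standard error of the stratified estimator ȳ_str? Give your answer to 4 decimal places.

46.8719

Var(ȳ_str) = Σₕ Wₕ²(1 − fₕ)sₕ²/nₕ with Wₕ = Nₕ/N, N = 5540.
Dept I: Wₕ = 0.38862816; term = 0.38862816²·(1 − 0.07895959)·796000/170 = 651.34542.
Dept IV: Wₕ = 0.61137184; term = 0.61137184²·(1 − 0.15146147)·2500000/513 = 1545.6283.
Sum = 2196.9737.
SE = √(2196.9737) = 46.8719.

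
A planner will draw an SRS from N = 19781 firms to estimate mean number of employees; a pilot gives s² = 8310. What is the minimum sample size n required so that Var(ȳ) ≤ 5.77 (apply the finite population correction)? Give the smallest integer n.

Without fpc, n₀ = s²/D = 8310/5.77 = 1440.2080.
With fpc, (1 − n/N)·s²/n ≤ D requires n ≥ n₀/(1 + n₀/N) = 1440.2080/(1 + 1440.2080/19781) = 1342.4662.
Rounding up, n = 1343.

1343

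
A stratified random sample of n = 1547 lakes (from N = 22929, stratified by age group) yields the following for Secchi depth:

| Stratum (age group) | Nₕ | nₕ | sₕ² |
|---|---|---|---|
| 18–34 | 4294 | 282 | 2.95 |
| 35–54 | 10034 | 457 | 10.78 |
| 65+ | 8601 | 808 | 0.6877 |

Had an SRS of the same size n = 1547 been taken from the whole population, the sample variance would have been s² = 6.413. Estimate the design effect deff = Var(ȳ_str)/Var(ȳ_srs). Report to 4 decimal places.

1.2321

Var(ȳ_str) = Σ Wₕ²(1−fₕ)sₕ²/nₕ with Wₕ = Nₕ/22929:
  18–34: (4294/22929)²·(1−282/4294)·2.95/282 = 3.4278803 × 10^-4
  35–54: (10034/22929)²·(1−457/10034)·10.78/457 = 0.0043115747
  65+: (8601/22929)²·(1−808/8601)·0.6877/808 = 1.0851032 × 10^-4
  → Var(ȳ_str) = 0.0047628731.
Var(ȳ_srs) = (1 − 1547/22929)·6.413/1547 = 0.0038657533.
deff = 0.0047628731 / 0.0038657533 = 1.2321.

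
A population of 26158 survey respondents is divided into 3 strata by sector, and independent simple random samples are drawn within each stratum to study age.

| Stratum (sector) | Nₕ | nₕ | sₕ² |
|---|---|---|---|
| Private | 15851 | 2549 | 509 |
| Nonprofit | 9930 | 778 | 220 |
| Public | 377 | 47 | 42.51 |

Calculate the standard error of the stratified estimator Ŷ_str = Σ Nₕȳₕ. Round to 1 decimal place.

Var(Ŷ_str) = Σₕ Nₕ²(1 − fₕ)sₕ²/nₕ.
Private: 15851²·(1 − 2549/15851)·509/2549 = 4.2103825 × 10^7.
Nonprofit: 9930²·(1 − 778/9930)·220/778 = 2.5698534 × 10^7.
Public: 377²·(1 − 47/377)·42.51/47 = 112524.87.
Sum = 6.7914884 × 10^7.
SE = √(6.7914884 × 10^7) = 8241.0.

8241.0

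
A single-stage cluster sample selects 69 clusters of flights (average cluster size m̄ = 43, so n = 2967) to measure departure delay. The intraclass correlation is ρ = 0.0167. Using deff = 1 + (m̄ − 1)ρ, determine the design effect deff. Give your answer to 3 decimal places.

1.701

deff = 1 + (43 − 1)·0.0167 = 1 + 0.7014 = 1.7014.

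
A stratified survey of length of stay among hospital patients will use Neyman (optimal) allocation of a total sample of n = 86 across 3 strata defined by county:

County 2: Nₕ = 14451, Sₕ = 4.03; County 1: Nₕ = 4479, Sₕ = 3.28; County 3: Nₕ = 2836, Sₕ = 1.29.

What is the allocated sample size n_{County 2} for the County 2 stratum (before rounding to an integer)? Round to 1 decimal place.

Neyman allocation: nₕ = n·NₕSₕ / Σⱼ NⱼSⱼ.
Σ NⱼSⱼ = 14451·4.03 + 4479·3.28 + 2836·1.29 = 76587.09.
n_{County 2} = 86·14451·4.03 / 76587.09 = 65.4.

65.4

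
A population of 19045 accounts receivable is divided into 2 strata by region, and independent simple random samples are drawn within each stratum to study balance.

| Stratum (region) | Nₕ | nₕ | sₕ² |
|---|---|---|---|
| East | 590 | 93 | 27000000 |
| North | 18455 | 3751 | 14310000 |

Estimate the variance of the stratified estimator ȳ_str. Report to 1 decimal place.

3088.9

Var(ȳ_str) = Σₕ Wₕ²(1 − fₕ)sₕ²/nₕ with Wₕ = Nₕ/N, N = 19045.
East: Wₕ = 0.03097926; term = 0.03097926²·(1 − 0.15762712)·27000000/93 = 234.70766.
North: Wₕ = 0.96902074; term = 0.96902074²·(1 − 0.20325115)·14310000/3751 = 2854.1721.
Sum = 3088.8798.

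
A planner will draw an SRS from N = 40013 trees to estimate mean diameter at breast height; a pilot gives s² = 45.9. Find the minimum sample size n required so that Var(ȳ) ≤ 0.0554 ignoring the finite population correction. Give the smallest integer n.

829

Without fpc, n₀ = s²/D = 45.9/0.0554 = 828.5199.
Rounding up, n = 829.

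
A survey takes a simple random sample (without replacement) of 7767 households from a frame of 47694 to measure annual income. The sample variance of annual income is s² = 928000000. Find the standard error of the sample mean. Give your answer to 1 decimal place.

316.3

Under SRS without replacement, Var(ȳ) = (1 − f)·s²/n with f = n/N = 7767/47694 = 0.16285067.
Var(ȳ) = (1 − 0.16285067)·928000000/7767 = 0.83714933·119479.85 = 100022.48.
SE(ȳ) = √(100022.48) = 316.3.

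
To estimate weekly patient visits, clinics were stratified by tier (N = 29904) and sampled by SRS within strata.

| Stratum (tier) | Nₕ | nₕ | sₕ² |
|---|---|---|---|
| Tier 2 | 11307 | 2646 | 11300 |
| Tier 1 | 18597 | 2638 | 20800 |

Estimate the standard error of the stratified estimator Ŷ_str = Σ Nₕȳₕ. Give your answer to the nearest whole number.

Var(Ŷ_str) = Σₕ Nₕ²(1 − fₕ)sₕ²/nₕ.
Tier 2: 11307²·(1 − 2646/11307)·11300/2646 = 4.1821926 × 10^8.
Tier 1: 18597²·(1 − 2638/18597)·20800/2638 = 2.3401145 × 10^9.
Sum = 2.7583338 × 10^9.
SE = √(2.7583338 × 10^9) = 52520.

52520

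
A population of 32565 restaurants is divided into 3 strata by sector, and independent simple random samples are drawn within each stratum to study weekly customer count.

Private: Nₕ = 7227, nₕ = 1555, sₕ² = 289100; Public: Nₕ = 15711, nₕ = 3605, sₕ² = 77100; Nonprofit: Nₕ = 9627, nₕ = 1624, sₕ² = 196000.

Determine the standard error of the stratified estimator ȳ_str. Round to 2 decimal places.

Var(ȳ_str) = Σₕ Wₕ²(1 − fₕ)sₕ²/nₕ with Wₕ = Nₕ/N, N = 32565.
Private: Wₕ = 0.22192538; term = 0.22192538²·(1 − 0.21516535)·289100/1555 = 7.1863739.
Public: Wₕ = 0.48245048; term = 0.48245048²·(1 − 0.22945707)·77100/3605 = 3.8357601.
Nonprofit: Wₕ = 0.29562414; term = 0.29562414²·(1 − 0.16869222)·196000/1624 = 8.7682247.
Sum = 19.790359.
SE = √(19.790359) = 4.45.

4.45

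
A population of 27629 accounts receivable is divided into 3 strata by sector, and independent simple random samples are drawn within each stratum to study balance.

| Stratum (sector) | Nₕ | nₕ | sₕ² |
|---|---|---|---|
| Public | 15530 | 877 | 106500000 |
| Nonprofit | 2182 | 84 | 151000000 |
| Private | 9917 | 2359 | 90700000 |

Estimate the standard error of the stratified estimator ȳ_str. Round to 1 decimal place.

225.3

Var(ȳ_str) = Σₕ Wₕ²(1 − fₕ)sₕ²/nₕ with Wₕ = Nₕ/N, N = 27629.
Public: Wₕ = 0.56209056; term = 0.56209056²·(1 − 0.05647135)·106500000/877 = 36200.76.
Nonprofit: Wₕ = 0.07897499; term = 0.07897499²·(1 − 0.03849679)·151000000/84 = 10780.218.
Private: Wₕ = 0.35893445; term = 0.35893445²·(1 − 0.23787436)·90700000/2359 = 3775.1674.
Sum = 50756.145.
SE = √(50756.145) = 225.3.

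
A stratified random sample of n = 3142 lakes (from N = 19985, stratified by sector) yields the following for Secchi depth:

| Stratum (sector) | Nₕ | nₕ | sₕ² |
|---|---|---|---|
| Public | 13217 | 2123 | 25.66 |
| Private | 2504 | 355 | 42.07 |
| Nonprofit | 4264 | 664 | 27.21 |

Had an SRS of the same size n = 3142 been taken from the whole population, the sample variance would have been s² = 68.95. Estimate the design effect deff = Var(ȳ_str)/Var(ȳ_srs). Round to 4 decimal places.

0.4114

Var(ȳ_str) = Σ Wₕ²(1−fₕ)sₕ²/nₕ with Wₕ = Nₕ/19985:
  Public: (13217/19985)²·(1−2123/13217)·25.66/2123 = 0.0044373063
  Private: (2504/19985)²·(1−355/2504)·42.07/355 = 0.0015966385
  Nonprofit: (4264/19985)²·(1−664/4264)·27.21/664 = 0.0015749684
  → Var(ȳ_str) = 0.0076089132.
Var(ȳ_srs) = (1 − 3142/19985)·68.95/3142 = 0.018494534.
deff = 0.0076089132 / 0.018494534 = 0.4114.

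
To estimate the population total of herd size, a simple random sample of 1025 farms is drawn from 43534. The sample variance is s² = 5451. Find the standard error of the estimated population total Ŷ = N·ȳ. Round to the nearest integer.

99204

Var(Ŷ) = N²·Var(ȳ) = N²·(1 − n/N)·s²/n.
f = 1025/43534 = 0.02354482; Var(ȳ) = 0.97645518·5451/1025 = 5.1928363.
Var(Ŷ) = 43534² · 5.1928363 = 9.8415109 × 10^9.
SE(Ŷ) = √(9.8415109 × 10^9) = 99204.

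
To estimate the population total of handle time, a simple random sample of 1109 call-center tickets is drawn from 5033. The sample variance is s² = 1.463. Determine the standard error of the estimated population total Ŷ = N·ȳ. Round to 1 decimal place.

161.4

Var(Ŷ) = N²·Var(ȳ) = N²·(1 − n/N)·s²/n.
f = 1109/5033 = 0.22034572; Var(ȳ) = 0.77965428·1.463/1109 = 0.001028525.
Var(Ŷ) = 5033² · 0.001028525 = 26053.658.
SE(Ŷ) = √(26053.658) = 161.4.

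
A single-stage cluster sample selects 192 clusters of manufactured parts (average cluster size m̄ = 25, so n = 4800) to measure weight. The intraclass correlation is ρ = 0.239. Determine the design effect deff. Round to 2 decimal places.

deff = 1 + (25 − 1)·0.239 = 1 + 5.736 = 6.736.

6.74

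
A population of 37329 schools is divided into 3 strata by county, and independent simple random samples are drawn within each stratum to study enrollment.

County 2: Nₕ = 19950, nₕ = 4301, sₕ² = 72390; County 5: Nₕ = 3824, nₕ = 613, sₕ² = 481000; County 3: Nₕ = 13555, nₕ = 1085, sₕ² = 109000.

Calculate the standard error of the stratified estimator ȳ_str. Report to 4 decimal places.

Var(ȳ_str) = Σₕ Wₕ²(1 − fₕ)sₕ²/nₕ with Wₕ = Nₕ/N, N = 37329.
County 2: Wₕ = 0.53443703; term = 0.53443703²·(1 − 0.21558897)·72390/4301 = 3.7709078.
County 5: Wₕ = 0.10244046; term = 0.10244046²·(1 − 0.16030335)·481000/613 = 6.9143296.
County 3: Wₕ = 0.36312251; term = 0.36312251²·(1 − 0.08004426)·109000/1085 = 12.186248.
Sum = 22.871485.
SE = √(22.871485) = 4.7824.

4.7824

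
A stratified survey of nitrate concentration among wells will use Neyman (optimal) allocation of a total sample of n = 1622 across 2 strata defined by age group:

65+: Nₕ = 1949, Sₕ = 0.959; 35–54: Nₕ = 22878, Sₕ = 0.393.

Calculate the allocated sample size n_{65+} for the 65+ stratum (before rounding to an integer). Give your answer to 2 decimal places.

Neyman allocation: nₕ = n·NₕSₕ / Σⱼ NⱼSⱼ.
Σ NⱼSⱼ = 1949·0.959 + 22878·0.393 = 10860.145.
n_{65+} = 1622·1949·0.959 / 10860.145 = 279.16.

279.16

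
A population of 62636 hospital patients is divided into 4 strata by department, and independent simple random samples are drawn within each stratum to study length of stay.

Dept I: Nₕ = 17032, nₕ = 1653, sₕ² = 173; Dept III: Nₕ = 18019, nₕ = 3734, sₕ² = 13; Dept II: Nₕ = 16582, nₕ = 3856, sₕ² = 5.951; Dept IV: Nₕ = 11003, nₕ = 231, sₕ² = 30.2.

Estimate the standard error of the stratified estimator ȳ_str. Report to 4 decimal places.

0.1061

Var(ȳ_str) = Σₕ Wₕ²(1 − fₕ)sₕ²/nₕ with Wₕ = Nₕ/N, N = 62636.
Dept I: Wₕ = 0.27192030; term = 0.27192030²·(1 − 0.09705261)·173/1653 = 0.006987454.
Dept III: Wₕ = 0.28767801; term = 0.28767801²·(1 − 0.20722571)·13/3734 = 2.2841885 × 10^-4.
Dept II: Wₕ = 0.26473593; term = 0.26473593²·(1 − 0.23254131)·5.951/3856 = 8.3010633 × 10^-5.
Dept IV: Wₕ = 0.17566575; term = 0.17566575²·(1 − 0.02099427)·30.2/231 = 0.0039496116.
Sum = 0.011248495.
SE = √(0.011248495) = 0.1061.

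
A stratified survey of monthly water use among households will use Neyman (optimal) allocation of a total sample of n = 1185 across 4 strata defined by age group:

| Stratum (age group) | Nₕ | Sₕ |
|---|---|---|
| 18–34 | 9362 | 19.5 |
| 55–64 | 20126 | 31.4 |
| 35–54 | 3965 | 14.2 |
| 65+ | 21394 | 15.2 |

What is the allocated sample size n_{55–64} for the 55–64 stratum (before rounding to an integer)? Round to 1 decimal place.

626.1

Neyman allocation: nₕ = n·NₕSₕ / Σⱼ NⱼSⱼ.
Σ NⱼSⱼ = 9362·19.5 + 20126·31.4 + 3965·14.2 + 21394·15.2 = 1.1960072 × 10^6.
n_{55–64} = 1185·20126·31.4 / (1.1960072 × 10^6) = 626.1.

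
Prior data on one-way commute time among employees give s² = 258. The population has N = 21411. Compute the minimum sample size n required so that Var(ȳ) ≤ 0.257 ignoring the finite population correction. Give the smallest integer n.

Without fpc, n₀ = s²/D = 258/0.257 = 1003.8911.
Rounding up, n = 1004.

1004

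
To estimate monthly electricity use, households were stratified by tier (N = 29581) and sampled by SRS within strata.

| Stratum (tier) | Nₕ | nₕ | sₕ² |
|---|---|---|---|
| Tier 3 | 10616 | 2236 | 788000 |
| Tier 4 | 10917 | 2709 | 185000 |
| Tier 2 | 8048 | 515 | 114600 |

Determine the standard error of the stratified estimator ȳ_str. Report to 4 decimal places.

Var(ȳ_str) = Σₕ Wₕ²(1 − fₕ)sₕ²/nₕ with Wₕ = Nₕ/N, N = 29581.
Tier 3: Wₕ = 0.35887901; term = 0.35887901²·(1 − 0.21062547)·788000/2236 = 35.828914.
Tier 4: Wₕ = 0.36905446; term = 0.36905446²·(1 − 0.24814509)·185000/2709 = 6.9932279.
Tier 2: Wₕ = 0.27206653; term = 0.27206653²·(1 − 0.06399105)·114600/515 = 15.417275.
Sum = 58.239417.
SE = √(58.239417) = 7.6315.

7.6315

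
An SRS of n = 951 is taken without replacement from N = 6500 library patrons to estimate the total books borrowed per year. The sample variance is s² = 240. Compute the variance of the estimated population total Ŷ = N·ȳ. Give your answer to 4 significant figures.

9.102 × 10^6

Var(Ŷ) = N²·Var(ȳ) = N²·(1 − n/N)·s²/n.
f = 951/6500 = 0.14630769; Var(ȳ) = 0.85369231·240/951 = 0.21544285.
Var(Ŷ) = 6500² · 0.21544285 = 9.1024604 × 10^6.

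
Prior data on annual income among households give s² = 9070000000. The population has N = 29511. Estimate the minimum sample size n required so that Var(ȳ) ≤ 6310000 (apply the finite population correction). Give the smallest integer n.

1371

Without fpc, n₀ = s²/D = 9070000000/6310000 = 1437.4010.
With fpc, (1 − n/N)·s²/n ≤ D requires n ≥ n₀/(1 + n₀/N) = 1437.4010/(1 + 1437.4010/29511) = 1370.6408.
Rounding up, n = 1371.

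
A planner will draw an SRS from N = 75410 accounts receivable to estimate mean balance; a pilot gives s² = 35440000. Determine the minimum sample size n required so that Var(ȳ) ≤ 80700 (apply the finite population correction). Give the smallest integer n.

437

Without fpc, n₀ = s²/D = 35440000/80700 = 439.1574.
With fpc, (1 − n/N)·s²/n ≤ D requires n ≥ n₀/(1 + n₀/N) = 439.1574/(1 + 439.1574/75410) = 436.6147.
Rounding up, n = 437.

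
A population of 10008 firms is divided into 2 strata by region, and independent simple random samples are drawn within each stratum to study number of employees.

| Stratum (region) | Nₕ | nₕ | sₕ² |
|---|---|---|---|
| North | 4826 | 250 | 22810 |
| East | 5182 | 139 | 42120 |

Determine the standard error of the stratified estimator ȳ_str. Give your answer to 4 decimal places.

Var(ȳ_str) = Σₕ Wₕ²(1 − fₕ)sₕ²/nₕ with Wₕ = Nₕ/N, N = 10008.
North: Wₕ = 0.48221423; term = 0.48221423²·(1 − 0.05180274)·22810/250 = 20.117037.
East: Wₕ = 0.51778577; term = 0.51778577²·(1 − 0.02682362)·42120/139 = 79.061554.
Sum = 99.178591.
SE = √(99.178591) = 9.9588.

9.9588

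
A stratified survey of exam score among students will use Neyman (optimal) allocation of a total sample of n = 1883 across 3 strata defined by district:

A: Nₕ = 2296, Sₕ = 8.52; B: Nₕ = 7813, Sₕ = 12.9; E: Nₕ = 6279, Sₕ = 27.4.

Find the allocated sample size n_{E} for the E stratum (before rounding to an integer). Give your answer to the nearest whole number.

1108

Neyman allocation: nₕ = n·NₕSₕ / Σⱼ NⱼSⱼ.
Σ NⱼSⱼ = 2296·8.52 + 7813·12.9 + 6279·27.4 = 292394.22.
n_{E} = 1883·6279·27.4 / 292394.22 = 1108.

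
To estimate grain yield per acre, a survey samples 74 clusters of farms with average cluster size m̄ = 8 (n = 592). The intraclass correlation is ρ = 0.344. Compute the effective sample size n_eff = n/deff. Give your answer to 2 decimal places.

173.71

deff = 1 + (8 − 1)·0.344 = 1 + 2.408 = 3.408.
n_eff = 592 / 3.408 = 173.71.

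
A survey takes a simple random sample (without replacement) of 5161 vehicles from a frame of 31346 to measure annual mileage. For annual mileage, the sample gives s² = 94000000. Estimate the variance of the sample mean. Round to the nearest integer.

Under SRS without replacement, Var(ȳ) = (1 − f)·s²/n with f = n/N = 5161/31346 = 0.16464621.
Var(ȳ) = (1 − 0.16464621)·94000000/5161 = 0.83535379·18213.525 = 15214.737.

15215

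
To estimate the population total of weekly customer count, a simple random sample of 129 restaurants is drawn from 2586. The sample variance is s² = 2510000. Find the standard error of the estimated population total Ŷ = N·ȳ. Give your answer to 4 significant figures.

Var(Ŷ) = N²·Var(ȳ) = N²·(1 − n/N)·s²/n.
f = 129/2586 = 0.04988399; Var(ȳ) = 0.95011601·2510000/129 = 18486.753.
Var(Ŷ) = 2586² · 18486.753 = 1.2362824 × 10^11.
SE(Ŷ) = √(1.2362824 × 10^11) = 351600.

351600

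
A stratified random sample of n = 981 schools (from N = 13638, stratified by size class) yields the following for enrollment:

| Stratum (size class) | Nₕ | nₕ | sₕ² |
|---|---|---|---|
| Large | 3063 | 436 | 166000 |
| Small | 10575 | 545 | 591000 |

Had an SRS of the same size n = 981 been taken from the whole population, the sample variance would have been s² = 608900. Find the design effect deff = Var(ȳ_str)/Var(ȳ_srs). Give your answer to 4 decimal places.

1.1021

Var(ȳ_str) = Σ Wₕ²(1−fₕ)sₕ²/nₕ with Wₕ = Nₕ/13638:
  Large: (3063/13638)²·(1−436/3063)·166000/436 = 16.471278
  Small: (10575/13638)²·(1−545/10575)·591000/545 = 618.40204
  → Var(ȳ_str) = 634.87332.
Var(ȳ_srs) = (1 − 981/13638)·608900/981 = 576.04586.
deff = 634.87332 / 576.04586 = 1.1021.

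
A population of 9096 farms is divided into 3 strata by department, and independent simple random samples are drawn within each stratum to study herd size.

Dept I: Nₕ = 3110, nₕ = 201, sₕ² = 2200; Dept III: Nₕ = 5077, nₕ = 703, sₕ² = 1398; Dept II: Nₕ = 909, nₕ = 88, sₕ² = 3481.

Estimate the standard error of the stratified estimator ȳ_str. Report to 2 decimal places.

Var(ȳ_str) = Σₕ Wₕ²(1 − fₕ)sₕ²/nₕ with Wₕ = Nₕ/N, N = 9096.
Dept I: Wₕ = 0.34190853; term = 0.34190853²·(1 − 0.06463023)·2200/201 = 1.1968227.
Dept III: Wₕ = 0.55815743; term = 0.55815743²·(1 − 0.13846760)·1398/703 = 0.53374877.
Dept II: Wₕ = 0.09993404; term = 0.09993404²·(1 − 0.09680968)·3481/88 = 0.35680217.
Sum = 2.0873736.
SE = √(2.0873736) = 1.44.

1.44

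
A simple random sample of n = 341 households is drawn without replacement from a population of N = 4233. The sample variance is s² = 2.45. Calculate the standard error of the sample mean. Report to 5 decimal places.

0.08128

Under SRS without replacement, Var(ȳ) = (1 − f)·s²/n with f = n/N = 341/4233 = 0.08055752.
Var(ȳ) = (1 − 0.08055752)·2.45/341 = 0.91944248·0.0071847507 = 0.006605965.
SE(ȳ) = √(0.006605965) = 0.08128.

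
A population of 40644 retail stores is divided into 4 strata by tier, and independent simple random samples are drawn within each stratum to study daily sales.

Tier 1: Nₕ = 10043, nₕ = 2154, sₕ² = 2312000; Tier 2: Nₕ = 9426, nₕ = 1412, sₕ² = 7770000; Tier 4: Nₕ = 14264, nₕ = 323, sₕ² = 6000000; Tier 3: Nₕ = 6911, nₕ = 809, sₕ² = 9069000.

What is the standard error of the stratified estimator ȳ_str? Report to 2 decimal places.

53.15

Var(ȳ_str) = Σₕ Wₕ²(1 − fₕ)sₕ²/nₕ with Wₕ = Nₕ/N, N = 40644.
Tier 1: Wₕ = 0.24709674; term = 0.24709674²·(1 − 0.21447775)·2312000/2154 = 51.479541.
Tier 2: Wₕ = 0.23191615; term = 0.23191615²·(1 − 0.14979843)·7770000/1412 = 251.63452.
Tier 4: Wₕ = 0.35094971; term = 0.35094971²·(1 − 0.02264442)·6000000/323 = 2236.0994.
Tier 3: Wₕ = 0.17003740; term = 0.17003740²·(1 − 0.11705976)·9069000/809 = 286.1746.
Sum = 2825.3881.
SE = √(2825.3881) = 53.15.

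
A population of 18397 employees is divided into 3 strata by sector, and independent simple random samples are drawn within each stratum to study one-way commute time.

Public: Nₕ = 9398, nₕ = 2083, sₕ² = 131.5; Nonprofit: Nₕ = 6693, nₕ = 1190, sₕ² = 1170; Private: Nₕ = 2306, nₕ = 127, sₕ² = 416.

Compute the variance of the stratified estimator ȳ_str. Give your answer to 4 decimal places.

Var(ȳ_str) = Σₕ Wₕ²(1 − fₕ)sₕ²/nₕ with Wₕ = Nₕ/N, N = 18397.
Public: Wₕ = 0.51084416; term = 0.51084416²·(1 − 0.22164290)·131.5/2083 = 0.012823077.
Nonprofit: Wₕ = 0.36380932; term = 0.36380932²·(1 − 0.17779770)·1170/1190 = 0.10699543.
Private: Wₕ = 0.12534652; term = 0.12534652²·(1 − 0.05507372)·416/127 = 0.04863088.
Sum = 0.16844939.

0.1684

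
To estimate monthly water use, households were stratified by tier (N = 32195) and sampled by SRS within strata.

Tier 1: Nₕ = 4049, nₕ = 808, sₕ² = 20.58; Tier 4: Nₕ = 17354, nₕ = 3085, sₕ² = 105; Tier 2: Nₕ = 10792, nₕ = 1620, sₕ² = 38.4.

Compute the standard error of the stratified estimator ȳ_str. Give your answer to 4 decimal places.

0.1035

Var(ȳ_str) = Σₕ Wₕ²(1 − fₕ)sₕ²/nₕ with Wₕ = Nₕ/N, N = 32195.
Tier 1: Wₕ = 0.12576487; term = 0.12576487²·(1 − 0.19955545)·20.58/808 = 3.2246602 × 10^-4.
Tier 4: Wₕ = 0.53902780; term = 0.53902780²·(1 − 0.17776881)·105/3085 = 0.0081311206.
Tier 2: Wₕ = 0.33520733; term = 0.33520733²·(1 − 0.15011119)·38.4/1620 = 0.0022636294.
Sum = 0.010717216.
SE = √(0.010717216) = 0.1035.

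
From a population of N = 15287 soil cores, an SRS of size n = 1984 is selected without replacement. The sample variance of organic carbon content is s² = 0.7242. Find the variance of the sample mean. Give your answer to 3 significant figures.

3.18 × 10^-4

Under SRS without replacement, Var(ȳ) = (1 − f)·s²/n with f = n/N = 1984/15287 = 0.12978348.
Var(ȳ) = (1 − 0.12978348)·0.7242/1984 = 0.87021652·3.6502016 × 10^-4 = 3.1764658 × 10^-4.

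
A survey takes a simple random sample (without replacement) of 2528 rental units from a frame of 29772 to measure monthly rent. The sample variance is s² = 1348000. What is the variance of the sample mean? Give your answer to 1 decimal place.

488.0

Under SRS without replacement, Var(ȳ) = (1 − f)·s²/n with f = n/N = 2528/29772 = 0.08491200.
Var(ȳ) = (1 − 0.08491200)·1348000/2528 = 0.91508800·533.22785 = 487.95041.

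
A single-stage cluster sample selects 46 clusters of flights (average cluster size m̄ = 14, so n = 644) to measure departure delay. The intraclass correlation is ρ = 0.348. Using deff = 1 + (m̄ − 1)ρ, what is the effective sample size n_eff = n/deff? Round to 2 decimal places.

116.58

deff = 1 + (14 − 1)·0.348 = 1 + 4.524 = 5.524.
n_eff = 644 / 5.524 = 116.58.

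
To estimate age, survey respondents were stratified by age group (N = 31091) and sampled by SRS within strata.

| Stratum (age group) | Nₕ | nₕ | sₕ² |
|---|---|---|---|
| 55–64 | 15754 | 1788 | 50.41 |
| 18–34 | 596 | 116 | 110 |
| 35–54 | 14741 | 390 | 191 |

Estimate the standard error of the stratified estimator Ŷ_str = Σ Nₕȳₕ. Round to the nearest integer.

10492

Var(Ŷ_str) = Σₕ Nₕ²(1 − fₕ)sₕ²/nₕ.
55–64: 15754²·(1 − 1788/15754)·50.41/1788 = 6.2031468 × 10^6.
18–34: 596²·(1 − 116/596)·110/116 = 271282.76.
35–54: 14741²·(1 − 390/14741)·191/390 = 1.0360432 × 10^8.
Sum = 1.1007875 × 10^8.
SE = √(1.1007875 × 10^8) = 10492.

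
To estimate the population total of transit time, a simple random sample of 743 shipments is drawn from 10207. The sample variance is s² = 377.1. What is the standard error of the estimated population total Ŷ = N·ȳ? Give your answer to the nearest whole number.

7002

Var(Ŷ) = N²·Var(ȳ) = N²·(1 − n/N)·s²/n.
f = 743/10207 = 0.07279318; Var(ȳ) = 0.92720682·377.1/743 = 0.47059178.
Var(Ŷ) = 10207² · 0.47059178 = 4.9027592 × 10^7.
SE(Ŷ) = √(4.9027592 × 10^7) = 7002.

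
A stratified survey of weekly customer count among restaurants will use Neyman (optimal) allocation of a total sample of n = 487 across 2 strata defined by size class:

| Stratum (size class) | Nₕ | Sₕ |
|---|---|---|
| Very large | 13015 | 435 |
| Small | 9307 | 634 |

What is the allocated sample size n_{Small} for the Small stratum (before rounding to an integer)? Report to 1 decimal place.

Neyman allocation: nₕ = n·NₕSₕ / Σⱼ NⱼSⱼ.
Σ NⱼSⱼ = 13015·435 + 9307·634 = 1.1562163 × 10^7.
n_{Small} = 487·9307·634 / (1.1562163 × 10^7) = 248.5.

248.5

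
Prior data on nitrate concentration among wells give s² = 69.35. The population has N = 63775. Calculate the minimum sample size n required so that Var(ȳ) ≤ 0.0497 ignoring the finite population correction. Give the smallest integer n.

1396

Without fpc, n₀ = s²/D = 69.35/0.0497 = 1395.3722.
Rounding up, n = 1396.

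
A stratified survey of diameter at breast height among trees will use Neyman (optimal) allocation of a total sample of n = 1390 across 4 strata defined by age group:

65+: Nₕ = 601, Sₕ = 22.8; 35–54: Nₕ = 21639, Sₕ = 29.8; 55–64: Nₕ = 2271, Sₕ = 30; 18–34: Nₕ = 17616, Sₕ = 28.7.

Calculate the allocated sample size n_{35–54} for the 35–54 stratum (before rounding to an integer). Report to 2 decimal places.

727.39

Neyman allocation: nₕ = n·NₕSₕ / Σⱼ NⱼSⱼ.
Σ NⱼSⱼ = 601·22.8 + 21639·29.8 + 2271·30 + 17616·28.7 = 1.2322542 × 10^6.
n_{35–54} = 1390·21639·29.8 / (1.2322542 × 10^6) = 727.39.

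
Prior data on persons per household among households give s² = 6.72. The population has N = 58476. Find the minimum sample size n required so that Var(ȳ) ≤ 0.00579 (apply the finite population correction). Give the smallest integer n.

1139

Without fpc, n₀ = s²/D = 6.72/0.00579 = 1160.6218.
With fpc, (1 − n/N)·s²/n ≤ D requires n ≥ n₀/(1 + n₀/N) = 1160.6218/(1 + 1160.6218/58476) = 1138.0343.
Rounding up, n = 1139.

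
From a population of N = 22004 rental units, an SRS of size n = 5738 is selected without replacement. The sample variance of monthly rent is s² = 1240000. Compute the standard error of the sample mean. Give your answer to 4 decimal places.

Under SRS without replacement, Var(ȳ) = (1 − f)·s²/n with f = n/N = 5738/22004 = 0.26077077.
Var(ȳ) = (1 − 0.26077077)·1240000/5738 = 0.73922923·216.10317 = 159.74978.
SE(ȳ) = √(159.74978) = 12.6392.

12.6392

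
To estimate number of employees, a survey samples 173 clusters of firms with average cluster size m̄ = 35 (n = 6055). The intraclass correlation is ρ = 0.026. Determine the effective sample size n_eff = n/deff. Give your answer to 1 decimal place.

3213.9

deff = 1 + (35 − 1)·0.026 = 1 + 0.884 = 1.884.
n_eff = 6055 / 1.884 = 3213.9.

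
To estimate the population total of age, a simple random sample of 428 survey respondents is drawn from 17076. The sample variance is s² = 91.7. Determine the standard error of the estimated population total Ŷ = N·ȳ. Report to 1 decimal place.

7804.4

Var(Ŷ) = N²·Var(ȳ) = N²·(1 − n/N)·s²/n.
f = 428/17076 = 0.02506442; Var(ȳ) = 0.97493558·91.7/428 = 0.20888223.
Var(Ŷ) = 17076² · 0.20888223 = 6.0907923 × 10^7.
SE(Ŷ) = √(6.0907923 × 10^7) = 7804.4.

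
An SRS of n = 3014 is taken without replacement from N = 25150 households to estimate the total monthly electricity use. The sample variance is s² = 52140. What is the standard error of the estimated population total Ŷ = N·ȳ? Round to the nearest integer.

Var(Ŷ) = N²·Var(ȳ) = N²·(1 − n/N)·s²/n.
f = 3014/25150 = 0.11984095; Var(ȳ) = 0.88015905·52140/3014 = 15.226109.
Var(Ŷ) = 25150² · 15.226109 = 9.6308565 × 10^9.
SE(Ŷ) = √(9.6308565 × 10^9) = 98137.

98137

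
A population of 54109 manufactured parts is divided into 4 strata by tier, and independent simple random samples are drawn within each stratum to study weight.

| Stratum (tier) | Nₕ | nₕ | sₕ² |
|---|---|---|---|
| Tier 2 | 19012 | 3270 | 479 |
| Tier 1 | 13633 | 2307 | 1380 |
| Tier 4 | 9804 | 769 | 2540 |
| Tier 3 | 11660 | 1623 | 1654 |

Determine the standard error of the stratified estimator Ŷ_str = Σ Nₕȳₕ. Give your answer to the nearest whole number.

23410

Var(Ŷ_str) = Σₕ Nₕ²(1 − fₕ)sₕ²/nₕ.
Tier 2: 19012²·(1 − 3270/19012)·479/3270 = 4.3840498 × 10^7.
Tier 1: 13633²·(1 − 2307/13633)·1380/2307 = 9.2363309 × 10^7.
Tier 4: 9804²·(1 − 769/9804)·2540/769 = 2.9257609 × 10^8.
Tier 3: 11660²·(1 − 1623/11660)·1654/1623 = 1.1926677 × 10^8.
Sum = 5.4804667 × 10^8.
SE = √(5.4804667 × 10^8) = 23410.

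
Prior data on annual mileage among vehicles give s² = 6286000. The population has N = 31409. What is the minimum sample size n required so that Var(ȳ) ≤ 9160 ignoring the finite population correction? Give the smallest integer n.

Without fpc, n₀ = s²/D = 6286000/9160 = 686.2445.
Rounding up, n = 687.

687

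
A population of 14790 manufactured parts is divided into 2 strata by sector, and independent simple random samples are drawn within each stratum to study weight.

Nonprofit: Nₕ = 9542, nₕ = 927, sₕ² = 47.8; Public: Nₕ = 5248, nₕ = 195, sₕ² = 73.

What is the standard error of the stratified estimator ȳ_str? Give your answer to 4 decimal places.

0.2545

Var(ȳ_str) = Σₕ Wₕ²(1 − fₕ)sₕ²/nₕ with Wₕ = Nₕ/N, N = 14790.
Nonprofit: Wₕ = 0.64516565; term = 0.64516565²·(1 − 0.09714944)·47.8/927 = 0.019377891.
Public: Wₕ = 0.35483435; term = 0.35483435²·(1 − 0.03715701)·73/195 = 0.045383191.
Sum = 0.064761082.
SE = √(0.064761082) = 0.2545.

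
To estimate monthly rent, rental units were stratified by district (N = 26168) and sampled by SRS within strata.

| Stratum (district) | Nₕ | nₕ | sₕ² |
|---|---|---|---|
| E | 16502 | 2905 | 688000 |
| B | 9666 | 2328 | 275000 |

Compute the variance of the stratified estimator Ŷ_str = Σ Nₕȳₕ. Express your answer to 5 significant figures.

Var(Ŷ_str) = Σₕ Nₕ²(1 − fₕ)sₕ²/nₕ.
E: 16502²·(1 − 2905/16502)·688000/2905 = 5.3140053 × 10^10.
B: 9666²·(1 − 2328/9666)·275000/2328 = 8.3786532 × 10^9.
Sum = 6.1518706 × 10^10.

6.1519 × 10^10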